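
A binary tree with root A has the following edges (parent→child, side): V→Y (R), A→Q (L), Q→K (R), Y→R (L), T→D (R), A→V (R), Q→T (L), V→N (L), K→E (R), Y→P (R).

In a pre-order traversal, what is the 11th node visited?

Pre-order visits the node, then its left subtree, then its right subtree.
Visit A.
At A: go left to Q.
  Visit Q.
  At Q: go left to T.
    Visit T.
    At T: no left child.
    At T: go right to D.
      D is a leaf — visit D.
  At Q: go right to K.
    Visit K.
    At K: no left child.
    At K: go right to E.
      E is a leaf — visit E.
At A: go right to V.
  Visit V.
  At V: go left to N.
    N is a leaf — visit N.
  At V: go right to Y.
    Visit Y.
    At Y: go left to R.
      R is a leaf — visit R.
    At Y: go right to P.
      P is a leaf — visit P.
Full pre-order sequence: A, Q, T, D, K, E, V, N, Y, R, P.

P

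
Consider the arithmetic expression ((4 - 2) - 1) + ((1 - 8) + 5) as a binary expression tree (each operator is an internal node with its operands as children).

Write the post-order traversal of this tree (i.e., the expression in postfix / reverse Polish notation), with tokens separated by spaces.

4 2 - 1 - 1 8 - 5 + +

Post-order on an expression tree gives postfix notation: for each operator, emit left operand, right operand, then the operator.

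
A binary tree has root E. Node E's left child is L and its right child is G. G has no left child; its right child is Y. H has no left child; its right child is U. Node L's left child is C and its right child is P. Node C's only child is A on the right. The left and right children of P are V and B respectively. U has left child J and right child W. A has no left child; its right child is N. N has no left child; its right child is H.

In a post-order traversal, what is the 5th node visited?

N

Post-order visits the left subtree, then the right subtree, then the node.
At E: go left to L.
  At L: go left to C.
    At C: no left child.
    At C: go right to A.
      At A: no left child.
      At A: go right to N.
        At N: no left child.
        At N: go right to H.
          At H: no left child.
          At H: go right to U.
            At U: go left to J.
              J is a leaf — visit J.
            At U: go right to W.
              W is a leaf — visit W.
            Visit U.
          Visit H.
        Visit N.
      Visit A.
    Visit C.
  At L: go right to P.
    At P: go left to V.
      V is a leaf — visit V.
    At P: go right to B.
      B is a leaf — visit B.
    Visit P.
  Visit L.
At E: go right to G.
  At G: no left child.
  At G: go right to Y.
    Y is a leaf — visit Y.
  Visit G.
Visit E.
Full post-order sequence: J, W, U, H, N, A, C, V, B, P, L, Y, G, E.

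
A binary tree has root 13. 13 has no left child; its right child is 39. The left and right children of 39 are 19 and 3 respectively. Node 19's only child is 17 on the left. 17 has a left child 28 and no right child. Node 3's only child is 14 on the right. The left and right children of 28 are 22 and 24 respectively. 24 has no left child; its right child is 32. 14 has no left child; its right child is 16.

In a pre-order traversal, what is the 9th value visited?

Pre-order visits the node, then its left subtree, then its right subtree.
Visit 13.
At 13: no left child.
At 13: go right to 39.
  Visit 39.
  At 39: go left to 19.
    Visit 19.
    At 19: go left to 17.
      Visit 17.
      At 17: go left to 28.
        Visit 28.
        At 28: go left to 22.
          22 is a leaf — visit 22.
        At 28: go right to 24.
          Visit 24.
          At 24: no left child.
          At 24: go right to 32.
            32 is a leaf — visit 32.
      At 17: no right child.
    At 19: no right child.
  At 39: go right to 3.
    Visit 3.
    At 3: no left child.
    At 3: go right to 14.
      Visit 14.
      At 14: no left child.
      At 14: go right to 16.
        16 is a leaf — visit 16.
Full pre-order sequence: 13, 39, 19, 17, 28, 22, 24, 32, 3, 14, 16.

3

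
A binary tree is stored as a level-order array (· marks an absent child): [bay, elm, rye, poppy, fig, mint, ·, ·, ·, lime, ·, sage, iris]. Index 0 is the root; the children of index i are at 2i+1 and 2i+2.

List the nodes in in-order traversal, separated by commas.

In-order visits the left subtree, then the node, then the right subtree.
At bay: go left to elm.
  At elm: go left to poppy.
    poppy is a leaf — visit poppy.
  Visit elm.
  At elm: go right to fig.
    At fig: go left to lime.
      lime is a leaf — visit lime.
    Visit fig.
    At fig: no right child.
Visit bay.
At bay: go right to rye.
  At rye: go left to mint.
    At mint: go left to sage.
      sage is a leaf — visit sage.
    Visit mint.
    At mint: go right to iris.
      iris is a leaf — visit iris.
  Visit rye.
  At rye: no right child.

poppy, elm, lime, fig, bay, sage, mint, iris, rye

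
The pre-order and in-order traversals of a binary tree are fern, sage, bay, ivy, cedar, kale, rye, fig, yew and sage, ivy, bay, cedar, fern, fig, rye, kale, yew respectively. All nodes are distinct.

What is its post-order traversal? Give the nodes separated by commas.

ivy, cedar, bay, sage, fig, rye, yew, kale, fern

The first element of pre-order is the root; it splits in-order into left and right subtrees.
Root fern: left subtree has 4 nodes {sage, ivy, bay, cedar}, right has 4 {fig, rye, kale, yew}.
  Root sage: left subtree has 0 nodes { }, right has 3 {ivy, bay, cedar}.
    Root bay: left subtree has 1 node {ivy}, right has 1 {cedar}.
  Root kale: left subtree has 2 nodes {fig, rye}, right has 1 {yew}.
    Root rye: left subtree has 1 node {fig}, right has 0 { }.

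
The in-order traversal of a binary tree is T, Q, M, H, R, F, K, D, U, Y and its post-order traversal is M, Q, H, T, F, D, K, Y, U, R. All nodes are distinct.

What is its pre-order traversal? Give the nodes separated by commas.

The last element of post-order is the root; it splits in-order into left and right subtrees.
Root R: left subtree has 4 nodes {T, Q, M, H}, right has 5 {F, K, D, U, Y}.
  Root T: left subtree has 0 nodes { }, right has 3 {Q, M, H}.
    Root H: left subtree has 2 nodes {Q, M}, right has 0 { }.
      Root Q: left subtree has 0 nodes { }, right has 1 {M}.
  Root U: left subtree has 3 nodes {F, K, D}, right has 1 {Y}.
    Root K: left subtree has 1 node {F}, right has 1 {D}.

R, T, H, Q, M, U, K, F, D, Y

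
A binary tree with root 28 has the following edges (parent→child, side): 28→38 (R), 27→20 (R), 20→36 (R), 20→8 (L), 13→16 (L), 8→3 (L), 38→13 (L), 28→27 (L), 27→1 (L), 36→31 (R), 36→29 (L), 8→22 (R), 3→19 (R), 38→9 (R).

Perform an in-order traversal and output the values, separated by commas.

In-order visits the left subtree, then the node, then the right subtree.
At 28: go left to 27.
  At 27: go left to 1.
    1 is a leaf — visit 1.
  Visit 27.
  At 27: go right to 20.
    At 20: go left to 8.
      At 8: go left to 3.
        At 3: no left child.
        Visit 3.
        At 3: go right to 19.
          19 is a leaf — visit 19.
      Visit 8.
      At 8: go right to 22.
        22 is a leaf — visit 22.
    Visit 20.
    At 20: go right to 36.
      At 36: go left to 29.
        29 is a leaf — visit 29.
      Visit 36.
      At 36: go right to 31.
        31 is a leaf — visit 31.
Visit 28.
At 28: go right to 38.
  At 38: go left to 13.
    At 13: go left to 16.
      16 is a leaf — visit 16.
    Visit 13.
    At 13: no right child.
  Visit 38.
  At 38: go right to 9.
    9 is a leaf — visit 9.

1, 27, 3, 19, 8, 22, 20, 29, 36, 31, 28, 16, 13, 38, 9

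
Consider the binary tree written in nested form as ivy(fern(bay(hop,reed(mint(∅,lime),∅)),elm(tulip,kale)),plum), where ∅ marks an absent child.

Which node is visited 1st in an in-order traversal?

In-order visits the left subtree, then the node, then the right subtree.
At ivy: go left to fern.
  At fern: go left to bay.
    At bay: go left to hop.
      hop is a leaf — visit hop.
    Visit bay.
    At bay: go right to reed.
      At reed: go left to mint.
        At mint: no left child.
        Visit mint.
        At mint: go right to lime.
          lime is a leaf — visit lime.
      Visit reed.
      At reed: no right child.
  Visit fern.
  At fern: go right to elm.
    At elm: go left to tulip.
      tulip is a leaf — visit tulip.
    Visit elm.
    At elm: go right to kale.
      kale is a leaf — visit kale.
Visit ivy.
At ivy: go right to plum.
  plum is a leaf — visit plum.
Full in-order sequence: hop, bay, mint, lime, reed, fern, tulip, elm, kale, ivy, plum.

hop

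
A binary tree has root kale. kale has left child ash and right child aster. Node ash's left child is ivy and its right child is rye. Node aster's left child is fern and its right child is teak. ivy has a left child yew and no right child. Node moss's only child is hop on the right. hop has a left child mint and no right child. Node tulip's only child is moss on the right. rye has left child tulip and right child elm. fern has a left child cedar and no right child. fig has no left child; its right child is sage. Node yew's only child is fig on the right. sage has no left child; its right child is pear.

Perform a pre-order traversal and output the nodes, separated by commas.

kale, ash, ivy, yew, fig, sage, pear, rye, tulip, moss, hop, mint, elm, aster, fern, cedar, teak

Pre-order visits the node, then its left subtree, then its right subtree.
Visit kale.
At kale: go left to ash.
  Visit ash.
  At ash: go left to ivy.
    Visit ivy.
    At ivy: go left to yew.
      Visit yew.
      At yew: no left child.
      At yew: go right to fig.
        Visit fig.
        At fig: no left child.
        At fig: go right to sage.
          Visit sage.
          At sage: no left child.
          At sage: go right to pear.
            pear is a leaf — visit pear.
    At ivy: no right child.
  At ash: go right to rye.
    Visit rye.
    At rye: go left to tulip.
      Visit tulip.
      At tulip: no left child.
      At tulip: go right to moss.
        Visit moss.
        At moss: no left child.
        At moss: go right to hop.
          Visit hop.
          At hop: go left to mint.
            mint is a leaf — visit mint.
          At hop: no right child.
    At rye: go right to elm.
      elm is a leaf — visit elm.
At kale: go right to aster.
  Visit aster.
  At aster: go left to fern.
    Visit fern.
    At fern: go left to cedar.
      cedar is a leaf — visit cedar.
    At fern: no right child.
  At aster: go right to teak.
    teak is a leaf — visit teak.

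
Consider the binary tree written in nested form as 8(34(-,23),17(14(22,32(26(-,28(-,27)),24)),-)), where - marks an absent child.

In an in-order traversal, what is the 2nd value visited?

23

In-order visits the left subtree, then the node, then the right subtree.
At 8: go left to 34.
  At 34: no left child.
  Visit 34.
  At 34: go right to 23.
    23 is a leaf — visit 23.
Visit 8.
At 8: go right to 17.
  At 17: go left to 14.
    At 14: go left to 22.
      22 is a leaf — visit 22.
    Visit 14.
    At 14: go right to 32.
      At 32: go left to 26.
        At 26: no left child.
        Visit 26.
        At 26: go right to 28.
          At 28: no left child.
          Visit 28.
          At 28: go right to 27.
            27 is a leaf — visit 27.
      Visit 32.
      At 32: go right to 24.
        24 is a leaf — visit 24.
  Visit 17.
  At 17: no right child.
Full in-order sequence: 34, 23, 8, 22, 14, 26, 28, 27, 32, 24, 17.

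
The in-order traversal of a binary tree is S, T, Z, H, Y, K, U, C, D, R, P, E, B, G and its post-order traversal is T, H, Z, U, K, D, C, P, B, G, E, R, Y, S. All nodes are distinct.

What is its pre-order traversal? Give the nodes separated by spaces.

S Y Z T H R C K U D E P G B

The last element of post-order is the root; it splits in-order into left and right subtrees.
Root S: left subtree has 0 nodes { }, right has 13 {T, Z, H, Y, K, U, C, D, R, P, E, B, G}.
  Root Y: left subtree has 3 nodes {T, Z, H}, right has 9 {K, U, C, D, R, P, E, B, G}.
    Root Z: left subtree has 1 node {T}, right has 1 {H}.
    Root R: left subtree has 4 nodes {K, U, C, D}, right has 4 {P, E, B, G}.
      Root C: left subtree has 2 nodes {K, U}, right has 1 {D}.
        Root K: left subtree has 0 nodes { }, right has 1 {U}.
      Root E: left subtree has 1 node {P}, right has 2 {B, G}.
        Root G: left subtree has 1 node {B}, right has 0 { }.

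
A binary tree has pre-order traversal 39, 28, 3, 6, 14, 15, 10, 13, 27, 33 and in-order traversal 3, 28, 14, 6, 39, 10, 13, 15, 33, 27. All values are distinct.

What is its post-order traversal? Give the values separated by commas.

3, 14, 6, 28, 13, 10, 33, 27, 15, 39

The first element of pre-order is the root; it splits in-order into left and right subtrees.
Root 39: left subtree has 4 nodes {3, 28, 14, 6}, right has 5 {10, 13, 15, 33, 27}.
  Root 28: left subtree has 1 node {3}, right has 2 {14, 6}.
    Root 6: left subtree has 1 node {14}, right has 0 { }.
  Root 15: left subtree has 2 nodes {10, 13}, right has 2 {33, 27}.
    Root 10: left subtree has 0 nodes { }, right has 1 {13}.
    Root 27: left subtree has 1 node {33}, right has 0 { }.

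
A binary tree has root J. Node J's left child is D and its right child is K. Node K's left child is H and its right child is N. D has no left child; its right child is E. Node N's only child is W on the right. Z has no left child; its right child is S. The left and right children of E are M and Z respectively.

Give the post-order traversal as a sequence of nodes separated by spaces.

M S Z E D H W N K J

Post-order visits the left subtree, then the right subtree, then the node.
At J: go left to D.
  At D: no left child.
  At D: go right to E.
    At E: go left to M.
      M is a leaf — visit M.
    At E: go right to Z.
      At Z: no left child.
      At Z: go right to S.
        S is a leaf — visit S.
      Visit Z.
    Visit E.
  Visit D.
At J: go right to K.
  At K: go left to H.
    H is a leaf — visit H.
  At K: go right to N.
    At N: no left child.
    At N: go right to W.
      W is a leaf — visit W.
    Visit N.
  Visit K.
Visit J.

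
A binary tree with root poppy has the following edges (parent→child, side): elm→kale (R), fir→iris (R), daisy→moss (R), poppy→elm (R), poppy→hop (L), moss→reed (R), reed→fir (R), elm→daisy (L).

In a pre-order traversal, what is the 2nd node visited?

Pre-order visits the node, then its left subtree, then its right subtree.
Visit poppy.
At poppy: go left to hop.
  hop is a leaf — visit hop.
At poppy: go right to elm.
  Visit elm.
  At elm: go left to daisy.
    Visit daisy.
    At daisy: no left child.
    At daisy: go right to moss.
      Visit moss.
      At moss: no left child.
      At moss: go right to reed.
        Visit reed.
        At reed: no left child.
        At reed: go right to fir.
          Visit fir.
          At fir: no left child.
          At fir: go right to iris.
            iris is a leaf — visit iris.
  At elm: go right to kale.
    kale is a leaf — visit kale.
Full pre-order sequence: poppy, hop, elm, daisy, moss, reed, fir, iris, kale.

hop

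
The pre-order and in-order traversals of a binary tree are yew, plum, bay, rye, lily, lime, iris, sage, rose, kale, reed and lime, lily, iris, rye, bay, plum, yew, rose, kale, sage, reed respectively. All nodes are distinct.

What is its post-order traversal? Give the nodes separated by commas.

lime, iris, lily, rye, bay, plum, kale, rose, reed, sage, yew

The first element of pre-order is the root; it splits in-order into left and right subtrees.
Root yew: left subtree has 6 nodes {lime, lily, iris, rye, bay, plum}, right has 4 {rose, kale, sage, reed}.
  Root plum: left subtree has 5 nodes {lime, lily, iris, rye, bay}, right has 0 { }.
    Root bay: left subtree has 4 nodes {lime, lily, iris, rye}, right has 0 { }.
      Root rye: left subtree has 3 nodes {lime, lily, iris}, right has 0 { }.
        Root lily: left subtree has 1 node {lime}, right has 1 {iris}.
  Root sage: left subtree has 2 nodes {rose, kale}, right has 1 {reed}.
    Root rose: left subtree has 0 nodes { }, right has 1 {kale}.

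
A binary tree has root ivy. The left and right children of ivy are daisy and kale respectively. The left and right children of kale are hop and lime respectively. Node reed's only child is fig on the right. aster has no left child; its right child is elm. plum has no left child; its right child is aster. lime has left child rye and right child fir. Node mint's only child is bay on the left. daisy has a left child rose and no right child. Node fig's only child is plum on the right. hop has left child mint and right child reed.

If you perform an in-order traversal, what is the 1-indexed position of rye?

In-order visits the left subtree, then the node, then the right subtree.
At ivy: go left to daisy.
  At daisy: go left to rose.
    rose is a leaf — visit rose.
  Visit daisy.
  At daisy: no right child.
Visit ivy.
At ivy: go right to kale.
  At kale: go left to hop.
    At hop: go left to mint.
      At mint: go left to bay.
        bay is a leaf — visit bay.
      Visit mint.
      At mint: no right child.
    Visit hop.
    At hop: go right to reed.
      At reed: no left child.
      Visit reed.
      At reed: go right to fig.
        At fig: no left child.
        Visit fig.
        At fig: go right to plum.
          At plum: no left child.
          Visit plum.
          At plum: go right to aster.
            At aster: no left child.
            Visit aster.
            At aster: go right to elm.
              elm is a leaf — visit elm.
  Visit kale.
  At kale: go right to lime.
    At lime: go left to rye.
      rye is a leaf — visit rye.
    Visit lime.
    At lime: go right to fir.
      fir is a leaf — visit fir.
Full in-order sequence: rose, daisy, ivy, bay, mint, hop, reed, fig, plum, aster, elm, kale, rye, lime, fir.

13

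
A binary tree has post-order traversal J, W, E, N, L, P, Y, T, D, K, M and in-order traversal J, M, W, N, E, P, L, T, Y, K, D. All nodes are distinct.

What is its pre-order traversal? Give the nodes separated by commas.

M, J, K, T, P, N, W, E, L, Y, D

The last element of post-order is the root; it splits in-order into left and right subtrees.
Root M: left subtree has 1 node {J}, right has 9 {W, N, E, P, L, T, Y, K, D}.
  Root K: left subtree has 7 nodes {W, N, E, P, L, T, Y}, right has 1 {D}.
    Root T: left subtree has 5 nodes {W, N, E, P, L}, right has 1 {Y}.
      Root P: left subtree has 3 nodes {W, N, E}, right has 1 {L}.
        Root N: left subtree has 1 node {W}, right has 1 {E}.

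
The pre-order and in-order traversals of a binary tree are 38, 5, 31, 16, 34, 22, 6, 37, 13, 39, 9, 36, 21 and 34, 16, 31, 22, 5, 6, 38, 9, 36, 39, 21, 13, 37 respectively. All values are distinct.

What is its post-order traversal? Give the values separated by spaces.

34 16 22 31 6 5 36 9 21 39 13 37 38

The first element of pre-order is the root; it splits in-order into left and right subtrees.
Root 38: left subtree has 6 nodes {34, 16, 31, 22, 5, 6}, right has 6 {9, 36, 39, 21, 13, 37}.
  Root 5: left subtree has 4 nodes {34, 16, 31, 22}, right has 1 {6}.
    Root 31: left subtree has 2 nodes {34, 16}, right has 1 {22}.
      Root 16: left subtree has 1 node {34}, right has 0 { }.
  Root 37: left subtree has 5 nodes {9, 36, 39, 21, 13}, right has 0 { }.
    Root 13: left subtree has 4 nodes {9, 36, 39, 21}, right has 0 { }.
      Root 39: left subtree has 2 nodes {9, 36}, right has 1 {21}.
        Root 9: left subtree has 0 nodes { }, right has 1 {36}.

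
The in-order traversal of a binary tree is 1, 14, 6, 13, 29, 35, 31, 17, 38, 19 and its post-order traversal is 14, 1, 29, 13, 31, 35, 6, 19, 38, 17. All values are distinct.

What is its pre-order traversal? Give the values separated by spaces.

17 6 1 14 35 13 29 31 38 19

The last element of post-order is the root; it splits in-order into left and right subtrees.
Root 17: left subtree has 7 nodes {1, 14, 6, 13, 29, 35, 31}, right has 2 {38, 19}.
  Root 6: left subtree has 2 nodes {1, 14}, right has 4 {13, 29, 35, 31}.
    Root 1: left subtree has 0 nodes { }, right has 1 {14}.
    Root 35: left subtree has 2 nodes {13, 29}, right has 1 {31}.
      Root 13: left subtree has 0 nodes { }, right has 1 {29}.
  Root 38: left subtree has 0 nodes { }, right has 1 {19}.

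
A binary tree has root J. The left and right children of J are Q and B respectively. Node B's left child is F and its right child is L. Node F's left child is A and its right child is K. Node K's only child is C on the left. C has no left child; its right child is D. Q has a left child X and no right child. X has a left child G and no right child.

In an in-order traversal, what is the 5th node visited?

In-order visits the left subtree, then the node, then the right subtree.
At J: go left to Q.
  At Q: go left to X.
    At X: go left to G.
      G is a leaf — visit G.
    Visit X.
    At X: no right child.
  Visit Q.
  At Q: no right child.
Visit J.
At J: go right to B.
  At B: go left to F.
    At F: go left to A.
      A is a leaf — visit A.
    Visit F.
    At F: go right to K.
      At K: go left to C.
        At C: no left child.
        Visit C.
        At C: go right to D.
          D is a leaf — visit D.
      Visit K.
      At K: no right child.
  Visit B.
  At B: go right to L.
    L is a leaf — visit L.
Full in-order sequence: G, X, Q, J, A, F, C, D, K, B, L.

A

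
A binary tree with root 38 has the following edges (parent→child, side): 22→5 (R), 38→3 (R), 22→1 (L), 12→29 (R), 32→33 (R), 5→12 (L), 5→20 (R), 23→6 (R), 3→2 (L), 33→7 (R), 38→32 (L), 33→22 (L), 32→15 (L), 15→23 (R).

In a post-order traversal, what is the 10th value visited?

7

Post-order visits the left subtree, then the right subtree, then the node.
At 38: go left to 32.
  At 32: go left to 15.
    At 15: no left child.
    At 15: go right to 23.
      At 23: no left child.
      At 23: go right to 6.
        6 is a leaf — visit 6.
      Visit 23.
    Visit 15.
  At 32: go right to 33.
    At 33: go left to 22.
      At 22: go left to 1.
        1 is a leaf — visit 1.
      At 22: go right to 5.
        At 5: go left to 12.
          At 12: no left child.
          At 12: go right to 29.
            29 is a leaf — visit 29.
          Visit 12.
        At 5: go right to 20.
          20 is a leaf — visit 20.
        Visit 5.
      Visit 22.
    At 33: go right to 7.
      7 is a leaf — visit 7.
    Visit 33.
  Visit 32.
At 38: go right to 3.
  At 3: go left to 2.
    2 is a leaf — visit 2.
  At 3: no right child.
  Visit 3.
Visit 38.
Full post-order sequence: 6, 23, 15, 1, 29, 12, 20, 5, 22, 7, 33, 32, 2, 3, 38.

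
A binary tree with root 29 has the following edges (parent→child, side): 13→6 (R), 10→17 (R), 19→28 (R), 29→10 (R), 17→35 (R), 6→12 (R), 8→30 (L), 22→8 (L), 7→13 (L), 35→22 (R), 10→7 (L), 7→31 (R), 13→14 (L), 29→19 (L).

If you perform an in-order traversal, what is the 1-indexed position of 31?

In-order visits the left subtree, then the node, then the right subtree.
At 29: go left to 19.
  At 19: no left child.
  Visit 19.
  At 19: go right to 28.
    28 is a leaf — visit 28.
Visit 29.
At 29: go right to 10.
  At 10: go left to 7.
    At 7: go left to 13.
      At 13: go left to 14.
        14 is a leaf — visit 14.
      Visit 13.
      At 13: go right to 6.
        At 6: no left child.
        Visit 6.
        At 6: go right to 12.
          12 is a leaf — visit 12.
    Visit 7.
    At 7: go right to 31.
      31 is a leaf — visit 31.
  Visit 10.
  At 10: go right to 17.
    At 17: no left child.
    Visit 17.
    At 17: go right to 35.
      At 35: no left child.
      Visit 35.
      At 35: go right to 22.
        At 22: go left to 8.
          At 8: go left to 30.
            30 is a leaf — visit 30.
          Visit 8.
          At 8: no right child.
        Visit 22.
        At 22: no right child.
Full in-order sequence: 19, 28, 29, 14, 13, 6, 12, 7, 31, 10, 17, 35, 30, 8, 22.

9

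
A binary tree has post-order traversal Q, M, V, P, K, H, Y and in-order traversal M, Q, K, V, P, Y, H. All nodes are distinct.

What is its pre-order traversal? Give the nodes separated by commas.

The last element of post-order is the root; it splits in-order into left and right subtrees.
Root Y: left subtree has 5 nodes {M, Q, K, V, P}, right has 1 {H}.
  Root K: left subtree has 2 nodes {M, Q}, right has 2 {V, P}.
    Root M: left subtree has 0 nodes { }, right has 1 {Q}.
    Root P: left subtree has 1 node {V}, right has 0 { }.

Y, K, M, Q, P, V, H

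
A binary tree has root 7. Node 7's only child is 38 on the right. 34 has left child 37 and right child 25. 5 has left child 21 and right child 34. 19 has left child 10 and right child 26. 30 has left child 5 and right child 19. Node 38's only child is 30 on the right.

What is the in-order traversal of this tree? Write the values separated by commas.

7, 38, 21, 5, 37, 34, 25, 30, 10, 19, 26

In-order visits the left subtree, then the node, then the right subtree.
At 7: no left child.
Visit 7.
At 7: go right to 38.
  At 38: no left child.
  Visit 38.
  At 38: go right to 30.
    At 30: go left to 5.
      At 5: go left to 21.
        21 is a leaf — visit 21.
      Visit 5.
      At 5: go right to 34.
        At 34: go left to 37.
          37 is a leaf — visit 37.
        Visit 34.
        At 34: go right to 25.
          25 is a leaf — visit 25.
    Visit 30.
    At 30: go right to 19.
      At 19: go left to 10.
        10 is a leaf — visit 10.
      Visit 19.
      At 19: go right to 26.
        26 is a leaf — visit 26.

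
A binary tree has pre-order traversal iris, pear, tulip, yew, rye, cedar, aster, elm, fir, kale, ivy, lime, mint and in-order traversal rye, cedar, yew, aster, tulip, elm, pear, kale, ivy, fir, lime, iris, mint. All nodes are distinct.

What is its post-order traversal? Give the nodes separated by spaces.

cedar rye aster yew elm tulip ivy kale lime fir pear mint iris

The first element of pre-order is the root; it splits in-order into left and right subtrees.
Root iris: left subtree has 11 nodes {rye, cedar, yew, aster, tulip, elm, pear, kale, ivy, fir, lime}, right has 1 {mint}.
  Root pear: left subtree has 6 nodes {rye, cedar, yew, aster, tulip, elm}, right has 4 {kale, ivy, fir, lime}.
    Root tulip: left subtree has 4 nodes {rye, cedar, yew, aster}, right has 1 {elm}.
      Root yew: left subtree has 2 nodes {rye, cedar}, right has 1 {aster}.
        Root rye: left subtree has 0 nodes { }, right has 1 {cedar}.
    Root fir: left subtree has 2 nodes {kale, ivy}, right has 1 {lime}.
      Root kale: left subtree has 0 nodes { }, right has 1 {ivy}.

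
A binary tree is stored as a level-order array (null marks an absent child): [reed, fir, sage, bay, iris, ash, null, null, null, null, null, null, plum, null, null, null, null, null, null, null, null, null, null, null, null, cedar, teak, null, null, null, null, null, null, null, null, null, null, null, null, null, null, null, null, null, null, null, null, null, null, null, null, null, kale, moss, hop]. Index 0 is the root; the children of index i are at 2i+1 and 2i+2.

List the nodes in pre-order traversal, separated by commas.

reed, fir, bay, iris, sage, ash, plum, cedar, kale, teak, moss, hop

Pre-order visits the node, then its left subtree, then its right subtree.
Visit reed.
At reed: go left to fir.
  Visit fir.
  At fir: go left to bay.
    bay is a leaf — visit bay.
  At fir: go right to iris.
    iris is a leaf — visit iris.
At reed: go right to sage.
  Visit sage.
  At sage: go left to ash.
    Visit ash.
    At ash: no left child.
    At ash: go right to plum.
      Visit plum.
      At plum: go left to cedar.
        Visit cedar.
        At cedar: no left child.
        At cedar: go right to kale.
          kale is a leaf — visit kale.
      At plum: go right to teak.
        Visit teak.
        At teak: go left to moss.
          moss is a leaf — visit moss.
        At teak: go right to hop.
          hop is a leaf — visit hop.
  At sage: no right child.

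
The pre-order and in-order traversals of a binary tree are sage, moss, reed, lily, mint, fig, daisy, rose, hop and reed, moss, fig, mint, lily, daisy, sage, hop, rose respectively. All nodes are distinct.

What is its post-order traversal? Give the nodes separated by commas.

reed, fig, mint, daisy, lily, moss, hop, rose, sage

The first element of pre-order is the root; it splits in-order into left and right subtrees.
Root sage: left subtree has 6 nodes {reed, moss, fig, mint, lily, daisy}, right has 2 {hop, rose}.
  Root moss: left subtree has 1 node {reed}, right has 4 {fig, mint, lily, daisy}.
    Root lily: left subtree has 2 nodes {fig, mint}, right has 1 {daisy}.
      Root mint: left subtree has 1 node {fig}, right has 0 { }.
  Root rose: left subtree has 1 node {hop}, right has 0 { }.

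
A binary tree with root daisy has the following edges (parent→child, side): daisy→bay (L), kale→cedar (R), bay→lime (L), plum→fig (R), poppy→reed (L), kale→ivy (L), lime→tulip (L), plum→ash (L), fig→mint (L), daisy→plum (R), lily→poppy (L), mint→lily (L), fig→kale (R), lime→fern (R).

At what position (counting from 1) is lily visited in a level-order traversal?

Level-order visits nodes level by level from the root, left to right within each level.
Level 0: daisy
Level 1: bay, plum
Level 2: lime, ash, fig
Level 3: tulip, fern, mint, kale
Level 4: lily, ivy, cedar
Level 5: poppy
Level 6: reed
Full level-order sequence: daisy, bay, plum, lime, ash, fig, tulip, fern, mint, kale, lily, ivy, cedar, poppy, reed.

11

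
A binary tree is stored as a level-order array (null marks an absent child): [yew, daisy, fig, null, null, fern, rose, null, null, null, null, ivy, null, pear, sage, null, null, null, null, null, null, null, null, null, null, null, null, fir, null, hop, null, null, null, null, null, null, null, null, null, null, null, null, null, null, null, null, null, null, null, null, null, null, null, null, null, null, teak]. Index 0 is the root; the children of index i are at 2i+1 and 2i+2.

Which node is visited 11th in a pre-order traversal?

Pre-order visits the node, then its left subtree, then its right subtree.
Visit yew.
At yew: go left to daisy.
  daisy is a leaf — visit daisy.
At yew: go right to fig.
  Visit fig.
  At fig: go left to fern.
    Visit fern.
    At fern: go left to ivy.
      ivy is a leaf — visit ivy.
    At fern: no right child.
  At fig: go right to rose.
    Visit rose.
    At rose: go left to pear.
      Visit pear.
      At pear: go left to fir.
        Visit fir.
        At fir: no left child.
        At fir: go right to teak.
          teak is a leaf — visit teak.
      At pear: no right child.
    At rose: go right to sage.
      Visit sage.
      At sage: go left to hop.
        hop is a leaf — visit hop.
      At sage: no right child.
Full pre-order sequence: yew, daisy, fig, fern, ivy, rose, pear, fir, teak, sage, hop.

hop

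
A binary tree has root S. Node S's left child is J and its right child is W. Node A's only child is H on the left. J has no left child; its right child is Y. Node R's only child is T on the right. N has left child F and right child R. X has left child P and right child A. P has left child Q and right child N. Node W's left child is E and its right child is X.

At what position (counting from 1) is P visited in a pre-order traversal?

7

Pre-order visits the node, then its left subtree, then its right subtree.
Visit S.
At S: go left to J.
  Visit J.
  At J: no left child.
  At J: go right to Y.
    Y is a leaf — visit Y.
At S: go right to W.
  Visit W.
  At W: go left to E.
    E is a leaf — visit E.
  At W: go right to X.
    Visit X.
    At X: go left to P.
      Visit P.
      At P: go left to Q.
        Q is a leaf — visit Q.
      At P: go right to N.
        Visit N.
        At N: go left to F.
          F is a leaf — visit F.
        At N: go right to R.
          Visit R.
          At R: no left child.
          At R: go right to T.
            T is a leaf — visit T.
    At X: go right to A.
      Visit A.
      At A: go left to H.
        H is a leaf — visit H.
      At A: no right child.
Full pre-order sequence: S, J, Y, W, E, X, P, Q, N, F, R, T, A, H.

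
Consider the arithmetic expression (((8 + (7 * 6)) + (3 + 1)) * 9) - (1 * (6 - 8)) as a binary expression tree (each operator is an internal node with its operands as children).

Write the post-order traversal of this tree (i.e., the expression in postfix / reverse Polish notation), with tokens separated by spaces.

Post-order on an expression tree gives postfix notation: for each operator, emit left operand, right operand, then the operator.

8 7 6 * + 3 1 + + 9 * 1 6 8 - * -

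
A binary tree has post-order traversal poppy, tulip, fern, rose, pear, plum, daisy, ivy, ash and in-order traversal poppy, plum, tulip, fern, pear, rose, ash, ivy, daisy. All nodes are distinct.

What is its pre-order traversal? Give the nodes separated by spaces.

The last element of post-order is the root; it splits in-order into left and right subtrees.
Root ash: left subtree has 6 nodes {poppy, plum, tulip, fern, pear, rose}, right has 2 {ivy, daisy}.
  Root plum: left subtree has 1 node {poppy}, right has 4 {tulip, fern, pear, rose}.
    Root pear: left subtree has 2 nodes {tulip, fern}, right has 1 {rose}.
      Root fern: left subtree has 1 node {tulip}, right has 0 { }.
  Root ivy: left subtree has 0 nodes { }, right has 1 {daisy}.

ash plum poppy pear fern tulip rose ivy daisy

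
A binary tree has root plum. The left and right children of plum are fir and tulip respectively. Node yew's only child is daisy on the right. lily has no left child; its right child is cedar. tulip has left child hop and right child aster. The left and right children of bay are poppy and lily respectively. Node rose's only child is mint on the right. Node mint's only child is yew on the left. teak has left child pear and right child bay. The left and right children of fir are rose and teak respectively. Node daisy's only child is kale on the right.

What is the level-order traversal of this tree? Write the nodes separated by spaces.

Level-order visits nodes level by level from the root, left to right within each level.
Level 0: plum
Level 1: fir, tulip
Level 2: rose, teak, hop, aster
Level 3: mint, pear, bay
Level 4: yew, poppy, lily
Level 5: daisy, cedar
Level 6: kale

plum fir tulip rose teak hop aster mint pear bay yew poppy lily daisy cedar kale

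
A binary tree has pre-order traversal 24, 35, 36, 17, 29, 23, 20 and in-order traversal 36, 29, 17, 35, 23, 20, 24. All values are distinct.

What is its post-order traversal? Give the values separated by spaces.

The first element of pre-order is the root; it splits in-order into left and right subtrees.
Root 24: left subtree has 6 nodes {36, 29, 17, 35, 23, 20}, right has 0 { }.
  Root 35: left subtree has 3 nodes {36, 29, 17}, right has 2 {23, 20}.
    Root 36: left subtree has 0 nodes { }, right has 2 {29, 17}.
      Root 17: left subtree has 1 node {29}, right has 0 { }.
    Root 23: left subtree has 0 nodes { }, right has 1 {20}.

29 17 36 20 23 35 24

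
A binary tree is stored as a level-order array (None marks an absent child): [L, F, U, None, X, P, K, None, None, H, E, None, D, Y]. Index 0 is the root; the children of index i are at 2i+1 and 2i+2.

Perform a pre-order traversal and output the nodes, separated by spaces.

L F X H E U P D K Y

Pre-order visits the node, then its left subtree, then its right subtree.
Visit L.
At L: go left to F.
  Visit F.
  At F: no left child.
  At F: go right to X.
    Visit X.
    At X: go left to H.
      H is a leaf — visit H.
    At X: go right to E.
      E is a leaf — visit E.
At L: go right to U.
  Visit U.
  At U: go left to P.
    Visit P.
    At P: no left child.
    At P: go right to D.
      D is a leaf — visit D.
  At U: go right to K.
    Visit K.
    At K: go left to Y.
      Y is a leaf — visit Y.
    At K: no right child.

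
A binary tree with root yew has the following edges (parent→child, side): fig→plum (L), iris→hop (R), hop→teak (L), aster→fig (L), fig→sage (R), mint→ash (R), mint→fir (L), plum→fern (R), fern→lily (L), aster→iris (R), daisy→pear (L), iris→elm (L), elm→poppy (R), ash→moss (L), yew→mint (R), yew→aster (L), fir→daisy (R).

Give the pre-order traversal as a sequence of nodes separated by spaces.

Pre-order visits the node, then its left subtree, then its right subtree.
Visit yew.
At yew: go left to aster.
  Visit aster.
  At aster: go left to fig.
    Visit fig.
    At fig: go left to plum.
      Visit plum.
      At plum: no left child.
      At plum: go right to fern.
        Visit fern.
        At fern: go left to lily.
          lily is a leaf — visit lily.
        At fern: no right child.
    At fig: go right to sage.
      sage is a leaf — visit sage.
  At aster: go right to iris.
    Visit iris.
    At iris: go left to elm.
      Visit elm.
      At elm: no left child.
      At elm: go right to poppy.
        poppy is a leaf — visit poppy.
    At iris: go right to hop.
      Visit hop.
      At hop: go left to teak.
        teak is a leaf — visit teak.
      At hop: no right child.
At yew: go right to mint.
  Visit mint.
  At mint: go left to fir.
    Visit fir.
    At fir: no left child.
    At fir: go right to daisy.
      Visit daisy.
      At daisy: go left to pear.
        pear is a leaf — visit pear.
      At daisy: no right child.
  At mint: go right to ash.
    Visit ash.
    At ash: go left to moss.
      moss is a leaf — visit moss.
    At ash: no right child.

yew aster fig plum fern lily sage iris elm poppy hop teak mint fir daisy pear ash moss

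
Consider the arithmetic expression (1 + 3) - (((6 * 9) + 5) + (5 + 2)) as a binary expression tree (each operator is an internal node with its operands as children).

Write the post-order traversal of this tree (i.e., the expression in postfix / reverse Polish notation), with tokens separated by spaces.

1 3 + 6 9 * 5 + 5 2 + + -

Post-order on an expression tree gives postfix notation: for each operator, emit left operand, right operand, then the operator.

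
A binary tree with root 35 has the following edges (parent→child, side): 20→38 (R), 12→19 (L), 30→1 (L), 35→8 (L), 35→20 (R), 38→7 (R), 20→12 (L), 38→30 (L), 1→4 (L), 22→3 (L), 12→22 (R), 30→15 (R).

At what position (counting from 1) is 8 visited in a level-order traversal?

Level-order visits nodes level by level from the root, left to right within each level.
Level 0: 35
Level 1: 8, 20
Level 2: 12, 38
Level 3: 19, 22, 30, 7
Level 4: 3, 1, 15
Level 5: 4
Full level-order sequence: 35, 8, 20, 12, 38, 19, 22, 30, 7, 3, 1, 15, 4.

2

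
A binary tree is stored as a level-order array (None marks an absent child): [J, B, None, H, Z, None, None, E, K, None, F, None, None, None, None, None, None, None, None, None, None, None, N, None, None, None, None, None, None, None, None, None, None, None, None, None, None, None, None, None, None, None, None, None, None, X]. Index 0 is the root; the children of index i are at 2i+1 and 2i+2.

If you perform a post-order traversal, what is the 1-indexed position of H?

Post-order visits the left subtree, then the right subtree, then the node.
At J: go left to B.
  At B: go left to H.
    At H: go left to E.
      E is a leaf — visit E.
    At H: go right to K.
      K is a leaf — visit K.
    Visit H.
  At B: go right to Z.
    At Z: no left child.
    At Z: go right to F.
      At F: no left child.
      At F: go right to N.
        At N: go left to X.
          X is a leaf — visit X.
        At N: no right child.
        Visit N.
      Visit F.
    Visit Z.
  Visit B.
At J: no right child.
Visit J.
Full post-order sequence: E, K, H, X, N, F, Z, B, J.

3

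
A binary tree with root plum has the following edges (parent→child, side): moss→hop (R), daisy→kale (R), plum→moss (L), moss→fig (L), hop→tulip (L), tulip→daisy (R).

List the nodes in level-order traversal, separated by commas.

plum, moss, fig, hop, tulip, daisy, kale

Level-order visits nodes level by level from the root, left to right within each level.
Level 0: plum
Level 1: moss
Level 2: fig, hop
Level 3: tulip
Level 4: daisy
Level 5: kale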